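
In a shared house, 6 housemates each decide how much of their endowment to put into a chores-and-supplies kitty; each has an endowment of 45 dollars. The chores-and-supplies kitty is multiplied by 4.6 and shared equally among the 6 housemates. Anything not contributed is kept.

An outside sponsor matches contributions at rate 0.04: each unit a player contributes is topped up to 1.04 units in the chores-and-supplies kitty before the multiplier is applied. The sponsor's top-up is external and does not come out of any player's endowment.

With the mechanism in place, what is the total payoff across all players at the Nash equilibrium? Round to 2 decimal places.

270.00 dollars

With the mechanism, a contributed unit returns 4.6 × 1.04 / 6 = 0.7973 per unit of net cost — still below 1 — so contributing 0 remains dominant for every player.
At the Nash equilibrium no one contributes; group total payoff = 6 × 45 = 270.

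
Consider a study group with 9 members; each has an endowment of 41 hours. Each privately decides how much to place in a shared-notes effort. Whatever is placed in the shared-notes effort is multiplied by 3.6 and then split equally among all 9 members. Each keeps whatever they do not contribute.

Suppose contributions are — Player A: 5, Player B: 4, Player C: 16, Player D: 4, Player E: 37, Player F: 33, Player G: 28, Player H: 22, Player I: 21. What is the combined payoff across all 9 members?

811.00 hours

Total contributed: 5 + 4 + 16 + 4 + 37 + 33 + 28 + 22 + 21 = 170; total kept: 9 × 41 − 170 = 199.
The shared-notes effort pays out 3.6 × 170 = 612.00 in aggregate.
Group total = 199 + 612.00 = 811.00.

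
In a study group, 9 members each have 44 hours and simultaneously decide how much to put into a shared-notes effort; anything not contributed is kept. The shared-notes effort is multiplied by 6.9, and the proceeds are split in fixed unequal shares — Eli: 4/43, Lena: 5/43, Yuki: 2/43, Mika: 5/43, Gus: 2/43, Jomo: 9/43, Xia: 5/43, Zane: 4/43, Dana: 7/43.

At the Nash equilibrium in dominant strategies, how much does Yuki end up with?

Player j's private return per contributed unit is 6.9 × (j's share). Contributing is weakly dominant for j when that share is at least 1/6.9 = 0.1449, and contributing 0 is dominant otherwise.
Jomo and Dana clear that bar, contributing 44 each; the remaining 7 contribute 0. Total contributed: 88.
Yuki keeps 44 and receives 6.9 × 88 × 2/43 = 28.24 from the shared-notes effort, for a payoff of 72.24.

72.24 hours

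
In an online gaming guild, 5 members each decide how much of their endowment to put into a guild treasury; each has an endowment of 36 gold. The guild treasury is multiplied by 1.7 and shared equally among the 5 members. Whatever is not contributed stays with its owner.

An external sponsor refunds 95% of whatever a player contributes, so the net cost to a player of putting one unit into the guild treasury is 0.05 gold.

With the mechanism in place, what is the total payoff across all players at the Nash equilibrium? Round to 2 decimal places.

Under the mechanism each unit contributed yields (1.7/5) / 0.05 = 6.8000 back to its contributor per unit of net cost, which exceeds 1, making full contribution the dominant choice for everyone.
At the Nash equilibrium everyone contributes 36. Group total payoff = 5 × (36 × 0.95 + 1.7 × 36) = 477.00.

477.00 gold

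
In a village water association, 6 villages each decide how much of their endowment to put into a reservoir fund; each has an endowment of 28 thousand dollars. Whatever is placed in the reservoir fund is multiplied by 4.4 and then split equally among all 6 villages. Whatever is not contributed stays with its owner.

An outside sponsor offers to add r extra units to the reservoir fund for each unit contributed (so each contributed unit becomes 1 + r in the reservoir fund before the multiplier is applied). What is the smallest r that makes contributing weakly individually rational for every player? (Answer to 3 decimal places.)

0.364

With matching at rate r, one contributed unit becomes (1 + r) in the reservoir fund and returns 4.4 × (1 + r) / 6 to the contributor.
Setting this equal to 1: 1 + r = 6/4.4 = 1.3636.
So the minimum matching rate is r = 1.3636 − 1 = 0.364.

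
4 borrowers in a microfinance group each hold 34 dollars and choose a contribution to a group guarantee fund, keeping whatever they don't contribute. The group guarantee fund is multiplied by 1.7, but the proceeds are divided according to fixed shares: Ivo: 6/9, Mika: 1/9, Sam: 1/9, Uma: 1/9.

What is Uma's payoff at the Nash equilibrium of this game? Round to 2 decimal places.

A player with share s gets back 1.7·s per unit contributed, so full contribution is dominant for anyone with s > 1/1.7 = 0.5882 and zero contribution is dominant for anyone below.
Only Ivo (6/9) clears that bar, contributing 34; the remaining 3 contribute 0. Total contributed: 34.
Uma keeps 34 and receives 1.7 × 34 × 1/9 = 6.42 from the group guarantee fund, for a payoff of 40.42.

40.42 dollars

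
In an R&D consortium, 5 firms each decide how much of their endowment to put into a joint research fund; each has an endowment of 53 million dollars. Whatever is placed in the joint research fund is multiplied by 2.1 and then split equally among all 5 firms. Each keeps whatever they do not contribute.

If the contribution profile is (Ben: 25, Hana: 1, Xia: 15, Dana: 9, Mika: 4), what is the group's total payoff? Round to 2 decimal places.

Total contributed: 25 + 1 + 15 + 9 + 4 = 54; total kept: 5 × 53 − 54 = 211.
The joint research fund pays out 2.1 × 54 = 113.40 in aggregate.
Group total = 211 + 113.40 = 324.40.

324.40 million dollars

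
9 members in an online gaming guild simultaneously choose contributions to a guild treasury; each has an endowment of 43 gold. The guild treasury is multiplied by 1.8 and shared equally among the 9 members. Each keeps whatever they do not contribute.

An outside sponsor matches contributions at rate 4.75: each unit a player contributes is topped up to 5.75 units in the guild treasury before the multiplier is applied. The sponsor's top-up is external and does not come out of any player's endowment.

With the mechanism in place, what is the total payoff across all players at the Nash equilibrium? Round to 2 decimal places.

With the mechanism, a contributed unit returns 1.8 × 5.75 / 9 = 1.1500 per unit of net cost to the contributor — now above 1 — so contributing fully is weakly dominant for every player.
So the Nash equilibrium is full contribution by all 9; the group earns 1.8 × 5.75 × 387 = 4005.45.

4005.45 gold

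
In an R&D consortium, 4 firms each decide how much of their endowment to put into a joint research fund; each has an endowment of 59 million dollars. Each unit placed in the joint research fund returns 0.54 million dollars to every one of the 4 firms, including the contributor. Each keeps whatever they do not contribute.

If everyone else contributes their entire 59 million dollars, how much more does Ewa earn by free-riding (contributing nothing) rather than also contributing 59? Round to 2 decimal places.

27.14 million dollars

Switching from a contribution of 59 to 0 lets Ewa keep an extra 59 million dollars, but lowers the joint research fund by 59, which costs Ewa their own share of that drop: 0.54 × 59 = 31.86.
Net gain = 59 − 31.86 = 27.14. The private return per contributed unit (0.54) is below 1, so free-riding is indeed the best response regardless of what the others do.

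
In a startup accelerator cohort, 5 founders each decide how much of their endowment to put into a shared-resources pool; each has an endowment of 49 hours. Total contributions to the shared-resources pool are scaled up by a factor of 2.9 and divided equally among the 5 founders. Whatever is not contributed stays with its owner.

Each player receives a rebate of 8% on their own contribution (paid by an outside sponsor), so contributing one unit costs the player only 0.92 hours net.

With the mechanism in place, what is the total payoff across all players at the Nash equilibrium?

Even with the mechanism, each unit contributed returns only (2.9/5) / 0.92 = 0.6304 per unit of net cost, so contributing nothing is still dominant.
At the Nash equilibrium no one contributes; group total payoff = 5 × 49 = 245.

245.00 hours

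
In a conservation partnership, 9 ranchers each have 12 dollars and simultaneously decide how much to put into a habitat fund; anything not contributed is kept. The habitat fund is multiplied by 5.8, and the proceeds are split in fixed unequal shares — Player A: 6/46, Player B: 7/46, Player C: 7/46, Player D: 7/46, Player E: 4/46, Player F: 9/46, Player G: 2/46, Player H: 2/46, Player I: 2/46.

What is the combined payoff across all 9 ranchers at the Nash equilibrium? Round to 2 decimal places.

Player j's private return per contributed unit is 5.8 × (j's share). Contributing is weakly dominant for j when that share is at least 1/5.8 = 0.1724, and contributing 0 is dominant otherwise.
Player F alone (share 9/46) is above the threshold, contributing 12; the remaining 8 contribute 0. Total contributed: 12.
The habitat fund pays out 5.8 × 12 = 69.60 in total (split across the unequal shares, but the aggregate is all that matters for the group sum).
The 8 free-riders keep 12 each, adding 96. Group total = 96 + 69.60 = 165.60.

165.60 dollars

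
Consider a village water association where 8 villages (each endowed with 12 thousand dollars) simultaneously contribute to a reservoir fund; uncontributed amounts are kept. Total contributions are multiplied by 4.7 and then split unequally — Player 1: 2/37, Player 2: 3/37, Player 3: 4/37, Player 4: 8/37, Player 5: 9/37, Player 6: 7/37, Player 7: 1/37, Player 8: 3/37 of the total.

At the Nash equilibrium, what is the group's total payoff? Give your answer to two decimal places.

For player j, contributing a unit is worthwhile iff 4.7 × (j's share) ≥ 1, i.e. iff j's share is at least 0.2128.
Player 4 and Player 5 clear that bar, contributing 12 each; the remaining 6 contribute 0. Total contributed: 24.
The reservoir fund pays out 4.7 × 24 = 112.80 in total (split across the unequal shares, but the aggregate is all that matters for the group sum).
The 6 free-riders keep 12 each, adding 72. Group total = 72 + 112.80 = 184.80.

184.80 thousand dollars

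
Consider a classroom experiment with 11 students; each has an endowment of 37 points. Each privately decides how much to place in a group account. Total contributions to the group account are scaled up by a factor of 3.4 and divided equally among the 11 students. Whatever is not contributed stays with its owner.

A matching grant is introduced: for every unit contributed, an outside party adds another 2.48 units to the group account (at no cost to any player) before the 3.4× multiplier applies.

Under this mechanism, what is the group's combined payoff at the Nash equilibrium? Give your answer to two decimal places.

4815.62 points

With the mechanism, a contributed unit returns 3.4 × 3.48 / 11 = 1.0756 per unit of net cost to the contributor — now above 1 — so contributing fully is weakly dominant for every player.
At the Nash equilibrium everyone contributes 37. Group total payoff = 3.4 × 3.48 × 407 = 4815.62.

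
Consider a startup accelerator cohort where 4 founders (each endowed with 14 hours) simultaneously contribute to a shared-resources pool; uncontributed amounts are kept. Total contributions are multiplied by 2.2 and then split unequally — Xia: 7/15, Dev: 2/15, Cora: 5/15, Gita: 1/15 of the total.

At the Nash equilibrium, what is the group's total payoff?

72.80 hours

Player j's private return per contributed unit is 2.2 × (j's share). Contributing is weakly dominant for j when that share is at least 1/2.2 = 0.4545, and contributing 0 is dominant otherwise.
Xia alone (share 7/15) is above the threshold, contributing 14; the remaining 3 contribute 0. Total contributed: 14.
The shared-resources pool pays out 2.2 × 14 = 30.80 in total (split across the unequal shares, but the aggregate is all that matters for the group sum).
The 3 free-riders keep 14 each, adding 42. Group total = 42 + 30.80 = 72.80.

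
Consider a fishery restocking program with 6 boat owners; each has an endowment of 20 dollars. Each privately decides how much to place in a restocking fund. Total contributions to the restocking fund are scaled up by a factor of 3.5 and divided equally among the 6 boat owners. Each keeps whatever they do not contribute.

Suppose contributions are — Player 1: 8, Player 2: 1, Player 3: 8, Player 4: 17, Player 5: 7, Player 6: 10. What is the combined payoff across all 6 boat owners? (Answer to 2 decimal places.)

247.50 dollars

Total contributed: 8 + 1 + 8 + 17 + 7 + 10 = 51; total kept: 6 × 20 − 51 = 69.
The restocking fund pays out 3.5 × 51 = 178.50 in aggregate.
Group total = 69 + 178.50 = 247.50.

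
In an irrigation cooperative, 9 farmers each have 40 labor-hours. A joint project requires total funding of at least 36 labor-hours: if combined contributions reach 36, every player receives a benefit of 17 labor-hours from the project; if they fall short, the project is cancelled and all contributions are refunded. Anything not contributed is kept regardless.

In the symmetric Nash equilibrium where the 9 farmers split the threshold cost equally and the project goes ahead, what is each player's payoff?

Equal share of the threshold: 36/9 = 4.
At this profile no one gains by cutting their contribution: any cut drops the total below 36, the project is cancelled, contributions are refunded, and the deviator ends with 40, which is less than 40 − 4 + 17 = 53. Contributing more than 4 just wastes the excess. So contributing exactly 4 is a best response.
Each player's payoff: 40 − 4 + 17 = 53.

53 labor-hours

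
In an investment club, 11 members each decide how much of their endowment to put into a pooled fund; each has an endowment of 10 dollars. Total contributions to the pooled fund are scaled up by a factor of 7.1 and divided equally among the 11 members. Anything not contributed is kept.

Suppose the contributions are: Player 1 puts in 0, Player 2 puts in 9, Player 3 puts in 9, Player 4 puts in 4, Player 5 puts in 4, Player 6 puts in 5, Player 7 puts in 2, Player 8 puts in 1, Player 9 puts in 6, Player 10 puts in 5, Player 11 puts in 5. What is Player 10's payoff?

37.27 dollars

Total contributed: 0 + 9 + 9 + 4 + 4 + 5 + 2 + 1 + 6 + 5 + 5 = 50.
Each receives 7.1 × 50 / 11 = 32.27 from the pooled fund.
Player 10 keeps 10 − 5 = 5, so Player 10's payoff is 5 + 32.27 = 37.27.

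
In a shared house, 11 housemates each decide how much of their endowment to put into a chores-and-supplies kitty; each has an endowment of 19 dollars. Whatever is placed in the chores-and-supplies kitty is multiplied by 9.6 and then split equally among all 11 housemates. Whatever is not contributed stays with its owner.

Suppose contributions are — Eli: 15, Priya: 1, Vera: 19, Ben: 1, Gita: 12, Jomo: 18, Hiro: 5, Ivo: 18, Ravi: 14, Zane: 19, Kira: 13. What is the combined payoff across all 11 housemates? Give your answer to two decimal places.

1370.00 dollars

Total contributed: 15 + 1 + 19 + 1 + 12 + 18 + 5 + 18 + 14 + 19 + 13 = 135; total kept: 11 × 19 − 135 = 74.
The chores-and-supplies kitty pays out 9.6 × 135 = 1296.00 in aggregate.
Group total = 74 + 1296.00 = 1370.00.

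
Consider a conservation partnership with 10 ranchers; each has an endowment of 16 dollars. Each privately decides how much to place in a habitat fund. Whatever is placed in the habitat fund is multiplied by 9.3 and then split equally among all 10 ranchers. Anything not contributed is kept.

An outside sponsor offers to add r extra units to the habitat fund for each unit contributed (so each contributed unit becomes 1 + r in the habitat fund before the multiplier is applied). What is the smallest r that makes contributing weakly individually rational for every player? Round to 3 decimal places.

0.075

With matching at rate r, one contributed unit becomes (1 + r) in the habitat fund and returns 9.3 × (1 + r) / 10 to the contributor.
Setting this equal to 1: 1 + r = 10/9.3 = 1.0753.
So the minimum matching rate is r = 1.0753 − 1 = 0.075.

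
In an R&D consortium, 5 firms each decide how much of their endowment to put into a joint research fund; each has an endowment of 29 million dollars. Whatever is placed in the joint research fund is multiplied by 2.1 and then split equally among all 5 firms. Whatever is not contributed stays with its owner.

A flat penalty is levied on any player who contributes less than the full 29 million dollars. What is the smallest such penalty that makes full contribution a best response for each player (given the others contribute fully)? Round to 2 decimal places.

Given the others contribute fully, the best deviation is to contribute 0 (any partial contribution still incurs the fine and gives up units whose private return 0.4200 is below 1).
Deviating from 29 to 0 saves 29 million dollars but forfeits the deviator's share of the drop in the joint research fund: 2.1/5 × 29 = 12.18.
So the deviation gain is 29 − 12.18 = 16.82, and the fine must be at least 16.82 million dollars to wipe it out.

16.82 million dollars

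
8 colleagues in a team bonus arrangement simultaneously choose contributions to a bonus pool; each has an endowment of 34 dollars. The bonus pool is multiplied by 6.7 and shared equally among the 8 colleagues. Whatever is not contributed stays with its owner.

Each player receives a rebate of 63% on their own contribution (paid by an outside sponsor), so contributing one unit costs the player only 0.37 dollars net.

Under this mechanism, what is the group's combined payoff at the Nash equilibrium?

1993.76 dollars

Under the mechanism each unit contributed yields (6.7/8) / 0.37 = 2.2635 back to its contributor per unit of net cost, which exceeds 1, making full contribution the dominant choice for everyone.
At the Nash equilibrium everyone contributes 34. Group total payoff = 8 × (34 × 0.63 + 6.7 × 34) = 1993.76.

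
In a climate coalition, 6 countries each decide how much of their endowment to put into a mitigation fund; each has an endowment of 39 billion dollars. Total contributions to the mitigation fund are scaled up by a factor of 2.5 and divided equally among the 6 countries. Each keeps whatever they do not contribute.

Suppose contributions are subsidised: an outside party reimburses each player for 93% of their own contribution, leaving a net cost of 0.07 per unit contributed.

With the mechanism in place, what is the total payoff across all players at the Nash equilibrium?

With the mechanism, a contributed unit returns (2.5/6) / 0.07 = 5.9524 per unit of net cost to the contributor — now above 1 — so contributing fully is weakly dominant for every player.
So the Nash equilibrium is full contribution by all 6; the group earns 6 × (39 × 0.93 + 2.5 × 39) = 802.62.

802.62 billion dollars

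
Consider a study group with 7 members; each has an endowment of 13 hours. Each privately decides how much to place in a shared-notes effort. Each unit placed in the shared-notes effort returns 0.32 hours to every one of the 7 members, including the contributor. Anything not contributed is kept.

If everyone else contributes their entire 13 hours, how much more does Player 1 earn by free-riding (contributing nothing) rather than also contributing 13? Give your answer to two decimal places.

Switching from a contribution of 13 to 0 lets Player 1 keep an extra 13 hours, but lowers the shared-notes effort by 13, which costs Player 1 their own share of that drop: 0.32 × 13 = 4.16.
Net gain = 13 − 4.16 = 8.84. The private return per contributed unit (0.32) is below 1, so free-riding is indeed the best response regardless of what the others do.

8.84 hours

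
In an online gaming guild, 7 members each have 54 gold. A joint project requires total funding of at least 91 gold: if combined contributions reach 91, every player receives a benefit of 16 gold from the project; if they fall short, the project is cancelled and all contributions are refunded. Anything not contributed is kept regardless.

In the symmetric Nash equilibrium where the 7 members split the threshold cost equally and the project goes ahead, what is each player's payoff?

57 gold

Equal share of the threshold: 91/7 = 13.
At this profile no one gains by cutting their contribution: any cut drops the total below 91, the project is cancelled, contributions are refunded, and the deviator ends with 54, which is less than 54 − 13 + 16 = 57. Contributing more than 13 just wastes the excess. So contributing exactly 13 is a best response.
Each player's payoff: 54 − 13 + 16 = 57.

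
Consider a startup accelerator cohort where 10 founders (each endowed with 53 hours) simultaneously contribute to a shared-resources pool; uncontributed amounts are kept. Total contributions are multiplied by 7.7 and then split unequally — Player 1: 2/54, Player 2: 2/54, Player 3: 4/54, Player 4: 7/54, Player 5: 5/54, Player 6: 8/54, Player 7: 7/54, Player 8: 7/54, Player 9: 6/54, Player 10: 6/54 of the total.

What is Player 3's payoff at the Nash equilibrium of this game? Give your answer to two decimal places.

83.23 hours

A player with share s gets back 7.7·s per unit contributed, so full contribution is dominant for anyone with s > 1/7.7 = 0.1299 and zero contribution is dominant for anyone below.
The only share above 0.1299 is Player 6's 8/54, contributing 53; the remaining 9 contribute 0. Total contributed: 53.
Player 3 keeps 53 and receives 7.7 × 53 × 4/54 = 30.23 from the shared-resources pool, for a payoff of 83.23.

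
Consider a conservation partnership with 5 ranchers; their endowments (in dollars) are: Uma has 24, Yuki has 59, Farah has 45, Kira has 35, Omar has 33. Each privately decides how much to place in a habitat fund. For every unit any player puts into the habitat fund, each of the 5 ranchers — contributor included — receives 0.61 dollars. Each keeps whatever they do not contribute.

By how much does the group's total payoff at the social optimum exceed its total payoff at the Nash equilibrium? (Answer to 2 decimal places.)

The private return per contributed unit is 0.61 < 1 for everyone, so the Nash equilibrium is zero contribution and the group total is Σ E_j = 24 + 59 + 45 + 35 + 33 = 196.
Each contributed unit returns 3.050 to the group, so the social optimum is full contribution by everyone: group total = 3.050 × 196 = 597.80.
Efficiency loss = (3.050 − 1) × 196 = 401.80.

401.80 dollars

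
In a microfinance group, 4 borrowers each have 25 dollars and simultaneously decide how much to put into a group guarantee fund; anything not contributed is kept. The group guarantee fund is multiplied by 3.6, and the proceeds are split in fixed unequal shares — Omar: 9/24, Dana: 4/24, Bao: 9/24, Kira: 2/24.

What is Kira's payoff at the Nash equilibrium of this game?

40.00 dollars

Each unit j contributes comes back to j as 3.6 × (j's share), so j prefers to contribute only if that share exceeds 1/3.6 = 0.2778; otherwise keeping the unit dominates.
Omar and Bao clear that bar, contributing 25 each; the remaining 2 contribute 0. Total contributed: 50.
Kira keeps 25 and receives 3.6 × 50 × 2/24 = 15.00 from the group guarantee fund, for a payoff of 40.00.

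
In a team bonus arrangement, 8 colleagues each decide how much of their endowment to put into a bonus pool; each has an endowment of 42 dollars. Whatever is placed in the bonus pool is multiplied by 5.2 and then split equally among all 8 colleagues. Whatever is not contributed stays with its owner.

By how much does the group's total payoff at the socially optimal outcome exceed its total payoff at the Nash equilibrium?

1411.20 dollars

Each contributed unit returns 5.2/8 = 0.6500 to its contributor — below 1 — so contributing 0 is dominant for every player. At the Nash equilibrium everyone keeps their 42, and the group total is 8 × 42 = 336.
Each contributed unit returns 5.200 to the group as a whole (0.6500 to each of 8 players), which exceeds 1, so the social optimum is full contribution: group total = 5.200 × 336 = 1747.20.
Efficiency loss = 1747.20 − 336 = 1411.20.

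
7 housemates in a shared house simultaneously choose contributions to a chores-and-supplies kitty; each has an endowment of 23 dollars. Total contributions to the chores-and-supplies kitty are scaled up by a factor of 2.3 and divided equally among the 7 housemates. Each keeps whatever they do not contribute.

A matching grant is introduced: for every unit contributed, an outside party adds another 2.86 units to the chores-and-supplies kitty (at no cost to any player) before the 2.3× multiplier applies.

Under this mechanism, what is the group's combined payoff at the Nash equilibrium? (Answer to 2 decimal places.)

The effective private return per unit is now 2.3 × 3.86 / 7 = 1.2683 > 1, so every player's dominant strategy flips to full contribution.
At the Nash equilibrium everyone contributes 23. Group total payoff = 2.3 × 3.86 × 161 = 1429.36.

1429.36 dollars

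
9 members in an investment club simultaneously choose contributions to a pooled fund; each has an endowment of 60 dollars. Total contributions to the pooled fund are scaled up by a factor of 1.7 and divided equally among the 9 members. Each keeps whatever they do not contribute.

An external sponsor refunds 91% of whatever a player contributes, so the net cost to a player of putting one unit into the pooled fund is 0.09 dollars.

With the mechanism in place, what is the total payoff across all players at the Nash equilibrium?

1409.40 dollars

With the mechanism, a contributed unit returns (1.7/9) / 0.09 = 2.0988 per unit of net cost to the contributor — now above 1 — so contributing fully is weakly dominant for every player.
At the Nash equilibrium everyone contributes 60. Group total payoff = 9 × (60 × 0.91 + 1.7 × 60) = 1409.40.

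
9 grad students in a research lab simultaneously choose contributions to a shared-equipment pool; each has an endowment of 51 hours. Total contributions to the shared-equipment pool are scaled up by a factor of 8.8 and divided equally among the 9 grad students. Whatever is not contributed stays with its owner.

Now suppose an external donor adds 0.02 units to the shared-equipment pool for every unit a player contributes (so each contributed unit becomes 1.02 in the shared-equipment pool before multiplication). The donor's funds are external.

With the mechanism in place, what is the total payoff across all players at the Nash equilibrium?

459.00 hours

With the mechanism, a contributed unit returns 8.8 × 1.02 / 9 = 0.9973 per unit of net cost — still below 1 — so contributing 0 remains dominant for every player.
Everyone keeps their endowment and the group total is 9 × 51 = 459.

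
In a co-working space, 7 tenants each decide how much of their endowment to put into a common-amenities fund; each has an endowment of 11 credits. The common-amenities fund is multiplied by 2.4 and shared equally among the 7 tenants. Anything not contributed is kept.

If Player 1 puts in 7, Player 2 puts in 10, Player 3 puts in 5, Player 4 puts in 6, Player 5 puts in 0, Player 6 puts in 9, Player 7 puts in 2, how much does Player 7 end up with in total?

22.37 credits

Total contributed: 7 + 10 + 5 + 6 + 0 + 9 + 2 = 39.
Each receives 2.4 × 39 / 7 = 13.37 from the common-amenities fund.
Player 7 keeps 11 − 2 = 9, so Player 7's payoff is 9 + 13.37 = 22.37.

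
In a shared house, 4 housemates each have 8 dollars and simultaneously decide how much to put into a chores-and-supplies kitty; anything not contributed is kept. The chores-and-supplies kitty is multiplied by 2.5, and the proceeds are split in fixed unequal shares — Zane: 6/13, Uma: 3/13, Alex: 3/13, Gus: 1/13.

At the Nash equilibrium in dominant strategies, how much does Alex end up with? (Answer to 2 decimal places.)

12.62 dollars

A player with share s gets back 2.5·s per unit contributed, so full contribution is dominant for anyone with s > 1/2.5 = 0.4000 and zero contribution is dominant for anyone below.
Zane alone (share 6/13) is above the threshold, contributing 8; the remaining 3 contribute 0. Total contributed: 8.
Alex keeps 8 and receives 2.5 × 8 × 3/13 = 4.62 from the chores-and-supplies kitty, for a payoff of 12.62.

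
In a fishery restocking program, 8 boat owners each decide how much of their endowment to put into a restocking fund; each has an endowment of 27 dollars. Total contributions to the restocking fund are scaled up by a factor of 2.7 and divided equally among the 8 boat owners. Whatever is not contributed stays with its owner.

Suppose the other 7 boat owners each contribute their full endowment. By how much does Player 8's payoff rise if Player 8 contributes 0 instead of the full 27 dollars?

Switching from a contribution of 27 to 0 lets Player 8 keep an extra 27 dollars, but lowers the restocking fund by 27, which costs Player 8 their own share of that drop: 2.7/8 × 27 = 9.11.
Net gain = 27 − 9.11 = 17.89. The private return per contributed unit (0.3375) is below 1, so free-riding is indeed the best response regardless of what the others do.

17.89 dollars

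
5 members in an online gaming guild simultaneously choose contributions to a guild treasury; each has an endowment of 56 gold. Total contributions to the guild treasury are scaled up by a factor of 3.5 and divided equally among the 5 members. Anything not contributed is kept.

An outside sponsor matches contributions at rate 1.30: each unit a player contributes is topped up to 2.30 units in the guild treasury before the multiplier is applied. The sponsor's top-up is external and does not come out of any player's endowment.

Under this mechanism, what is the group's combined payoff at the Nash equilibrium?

2254.00 gold

Under the mechanism each unit contributed yields 3.5 × 2.30 / 5 = 1.6100 back to its contributor per unit of net cost, which exceeds 1, making full contribution the dominant choice for everyone.
So the Nash equilibrium is full contribution by all 5; the group earns 3.5 × 2.30 × 280 = 2254.00.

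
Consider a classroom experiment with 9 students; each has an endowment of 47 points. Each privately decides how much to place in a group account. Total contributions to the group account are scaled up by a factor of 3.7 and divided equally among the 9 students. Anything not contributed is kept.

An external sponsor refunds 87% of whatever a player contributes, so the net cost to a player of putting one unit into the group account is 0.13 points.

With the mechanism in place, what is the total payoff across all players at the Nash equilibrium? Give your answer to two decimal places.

1933.11 points

The effective private return per unit is now (3.7/9) / 0.13 = 3.1624 > 1, so every player's dominant strategy flips to full contribution.
So the Nash equilibrium is full contribution by all 9; the group earns 9 × (47 × 0.87 + 3.7 × 47) = 1933.11.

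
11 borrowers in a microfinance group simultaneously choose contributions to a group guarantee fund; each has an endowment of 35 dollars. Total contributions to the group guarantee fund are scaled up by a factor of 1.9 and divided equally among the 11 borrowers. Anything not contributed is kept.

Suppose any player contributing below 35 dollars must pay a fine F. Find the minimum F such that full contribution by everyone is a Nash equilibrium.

28.95 dollars

Given the others contribute fully, the best deviation is to contribute 0 (any partial contribution still incurs the fine and gives up units whose private return 0.1727 is below 1).
Deviating from 35 to 0 saves 35 dollars but forfeits the deviator's share of the drop in the group guarantee fund: 1.9/11 × 35 = 6.05.
So the deviation gain is 35 − 6.05 = 28.95, and the fine must be at least 28.95 dollars to wipe it out.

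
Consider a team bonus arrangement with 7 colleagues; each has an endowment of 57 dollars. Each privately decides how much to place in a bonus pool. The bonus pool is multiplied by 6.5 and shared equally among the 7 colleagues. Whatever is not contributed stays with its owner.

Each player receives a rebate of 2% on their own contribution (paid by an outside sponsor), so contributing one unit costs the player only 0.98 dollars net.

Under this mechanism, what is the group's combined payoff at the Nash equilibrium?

Even with the mechanism, each unit contributed returns only (6.5/7) / 0.98 = 0.9475 per unit of net cost, so contributing nothing is still dominant.
At the Nash equilibrium no one contributes; group total payoff = 7 × 57 = 399.

399.00 dollars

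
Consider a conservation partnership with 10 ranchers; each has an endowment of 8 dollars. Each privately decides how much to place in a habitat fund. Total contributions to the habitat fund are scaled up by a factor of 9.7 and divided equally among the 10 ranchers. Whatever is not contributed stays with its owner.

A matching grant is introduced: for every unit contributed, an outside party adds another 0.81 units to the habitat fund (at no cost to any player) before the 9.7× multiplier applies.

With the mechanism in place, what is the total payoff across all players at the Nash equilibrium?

1404.56 dollars

The effective private return per unit is now 9.7 × 1.81 / 10 = 1.7557 > 1, so every player's dominant strategy flips to full contribution.
At the Nash equilibrium everyone contributes 8. Group total payoff = 9.7 × 1.81 × 80 = 1404.56.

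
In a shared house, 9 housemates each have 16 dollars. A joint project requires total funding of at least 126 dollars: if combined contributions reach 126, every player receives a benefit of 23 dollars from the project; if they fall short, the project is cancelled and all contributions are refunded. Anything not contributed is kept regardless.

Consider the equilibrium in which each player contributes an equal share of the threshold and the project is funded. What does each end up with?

Equal share of the threshold: 126/9 = 14.
At this profile no one gains by cutting their contribution: any cut drops the total below 126, the project is cancelled, contributions are refunded, and the deviator ends with 16, which is less than 16 − 14 + 23 = 25. Contributing more than 14 just wastes the excess. So contributing exactly 14 is a best response.
Each player's payoff: 16 − 14 + 23 = 25.

25 dollars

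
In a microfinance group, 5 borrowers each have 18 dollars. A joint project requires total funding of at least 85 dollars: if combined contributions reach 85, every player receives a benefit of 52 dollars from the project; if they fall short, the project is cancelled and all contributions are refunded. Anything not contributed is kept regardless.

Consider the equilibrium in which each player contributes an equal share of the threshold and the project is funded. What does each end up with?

Equal share of the threshold: 85/5 = 17.
At this profile no one gains by cutting their contribution: any cut drops the total below 85, the project is cancelled, contributions are refunded, and the deviator ends with 18, which is less than 18 − 17 + 52 = 53. Contributing more than 17 just wastes the excess. So contributing exactly 17 is a best response.
Each player's payoff: 18 − 17 + 52 = 53.

53 dollars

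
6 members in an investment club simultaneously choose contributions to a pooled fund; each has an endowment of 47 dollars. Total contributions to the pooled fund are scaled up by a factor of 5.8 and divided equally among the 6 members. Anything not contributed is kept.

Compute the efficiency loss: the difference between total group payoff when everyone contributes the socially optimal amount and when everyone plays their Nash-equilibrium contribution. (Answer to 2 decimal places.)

Each contributed unit returns 5.8/6 = 0.9667 to its contributor — below 1 — so contributing 0 is dominant for every player. At the Nash equilibrium everyone keeps their 47, and the group total is 6 × 47 = 282.
Each contributed unit returns 5.800 to the group as a whole (0.9667 to each of 6 players), which exceeds 1, so the social optimum is full contribution: group total = 5.800 × 282 = 1635.60.
Efficiency loss = 1635.60 − 282 = 1353.60.

1353.60 dollars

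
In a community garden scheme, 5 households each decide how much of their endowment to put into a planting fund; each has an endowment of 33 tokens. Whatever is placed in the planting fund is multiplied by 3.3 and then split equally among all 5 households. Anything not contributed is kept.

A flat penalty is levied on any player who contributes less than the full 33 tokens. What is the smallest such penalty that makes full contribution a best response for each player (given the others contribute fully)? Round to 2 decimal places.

Given the others contribute fully, the best deviation is to contribute 0 (any partial contribution still incurs the fine and gives up units whose private return 0.6600 is below 1).
Deviating from 33 to 0 saves 33 tokens but forfeits the deviator's share of the drop in the planting fund: 3.3/5 × 33 = 21.78.
So the deviation gain is 33 − 21.78 = 11.22, and the fine must be at least 11.22 tokens to wipe it out.

11.22 tokens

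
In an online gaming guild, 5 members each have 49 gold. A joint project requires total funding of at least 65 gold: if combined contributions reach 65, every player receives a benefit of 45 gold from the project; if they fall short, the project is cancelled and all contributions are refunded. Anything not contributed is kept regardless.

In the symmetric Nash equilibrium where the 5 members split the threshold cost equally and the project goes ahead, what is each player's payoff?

Equal share of the threshold: 65/5 = 13.
At this profile no one gains by cutting their contribution: any cut drops the total below 65, the project is cancelled, contributions are refunded, and the deviator ends with 49, which is less than 49 − 13 + 45 = 81. Contributing more than 13 just wastes the excess. So contributing exactly 13 is a best response.
Each player's payoff: 49 − 13 + 45 = 81.

81 gold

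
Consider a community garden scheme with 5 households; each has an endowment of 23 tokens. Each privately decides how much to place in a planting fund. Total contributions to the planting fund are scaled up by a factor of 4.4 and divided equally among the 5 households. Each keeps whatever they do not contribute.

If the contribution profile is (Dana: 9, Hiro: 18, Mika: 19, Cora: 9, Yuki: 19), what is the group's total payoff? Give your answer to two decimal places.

Total contributed: 9 + 18 + 19 + 9 + 19 = 74; total kept: 5 × 23 − 74 = 41.
The planting fund pays out 4.4 × 74 = 325.60 in aggregate.
Group total = 41 + 325.60 = 366.60.

366.60 tokens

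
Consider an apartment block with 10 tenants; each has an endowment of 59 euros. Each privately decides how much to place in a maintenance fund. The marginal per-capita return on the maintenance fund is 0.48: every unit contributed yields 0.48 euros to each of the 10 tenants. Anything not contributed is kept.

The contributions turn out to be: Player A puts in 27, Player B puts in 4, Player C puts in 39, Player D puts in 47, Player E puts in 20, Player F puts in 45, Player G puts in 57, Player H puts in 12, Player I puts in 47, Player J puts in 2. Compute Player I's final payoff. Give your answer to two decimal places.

Total contributed: 27 + 4 + 39 + 47 + 20 + 45 + 57 + 12 + 47 + 2 = 300.
Each receives 0.48 × 300 = 144.00 from the maintenance fund.
Player I keeps 59 − 47 = 12, so Player I's payoff is 12 + 144.00 = 156.00.

156.00 euros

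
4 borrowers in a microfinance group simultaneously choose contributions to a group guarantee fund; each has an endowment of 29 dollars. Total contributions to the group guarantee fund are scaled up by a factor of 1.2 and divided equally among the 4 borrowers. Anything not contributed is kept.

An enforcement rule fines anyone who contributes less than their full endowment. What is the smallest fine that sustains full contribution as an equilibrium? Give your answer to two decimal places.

Given the others contribute fully, the best deviation is to contribute 0 (any partial contribution still incurs the fine and gives up units whose private return 0.3000 is below 1).
Deviating from 29 to 0 saves 29 dollars but forfeits the deviator's share of the drop in the group guarantee fund: 1.2/4 × 29 = 8.70.
So the deviation gain is 29 − 8.70 = 20.30, and the fine must be at least 20.30 dollars to wipe it out.

20.30 dollars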